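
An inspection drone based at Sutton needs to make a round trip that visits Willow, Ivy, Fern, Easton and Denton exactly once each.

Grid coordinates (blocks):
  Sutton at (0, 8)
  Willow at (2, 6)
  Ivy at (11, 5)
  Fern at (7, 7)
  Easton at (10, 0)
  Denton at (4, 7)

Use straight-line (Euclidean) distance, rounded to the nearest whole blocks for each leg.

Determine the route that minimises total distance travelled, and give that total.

There are 60 distinct closed tours to check (reversals are equivalent).
Sutton→Willow→Ivy→Fern→Easton→Denton→Sutton: 3+9+4+8+9+4 = 37
Sutton→Willow→Ivy→Fern→Denton→Easton→Sutton: 3+9+4+3+9+13 = 41
Sutton→Willow→Ivy→Easton→Fern→Denton→Sutton: 3+9+5+8+3+4 = 32
Sutton→Willow→Ivy→Easton→Denton→Fern→Sutton: 3+9+5+9+3+7 = 36
Sutton→Willow→Ivy→Denton→Fern→Easton→Sutton: 3+9+7+3+8+13 = 43
Sutton→Willow→Ivy→Denton→Easton→Fern→Sutton: 3+9+7+9+8+7 = 43
Sutton→Willow→Fern→Ivy→Easton→Denton→Sutton: 3+5+4+5+9+4 = 30
Sutton→Willow→Fern→Ivy→Denton→Easton→Sutton: 3+5+4+7+9+13 = 41
Sutton→Willow→Fern→Easton→Ivy→Denton→Sutton: 3+5+8+5+7+4 = 32
Sutton→Willow→Fern→Easton→Denton→Ivy→Sutton: 3+5+8+9+7+11 = 43
Sutton→Willow→Fern→Denton→Ivy→Easton→Sutton: 3+5+3+7+5+13 = 36
Sutton→Willow→Fern→Denton→Easton→Ivy→Sutton: 3+5+3+9+5+11 = 36
Sutton→Willow→Easton→Ivy→Fern→Denton→Sutton: 3+10+5+4+3+4 = 29
Sutton→Willow→Easton→Ivy→Denton→Fern→Sutton: 3+10+5+7+3+7 = 35
… (46 more)
The minimum is 29.
One optimal route: Sutton → Willow → Easton → Ivy → Fern → Denton → Sutton (or its reverse).

Minimum total distance: 29 blocks.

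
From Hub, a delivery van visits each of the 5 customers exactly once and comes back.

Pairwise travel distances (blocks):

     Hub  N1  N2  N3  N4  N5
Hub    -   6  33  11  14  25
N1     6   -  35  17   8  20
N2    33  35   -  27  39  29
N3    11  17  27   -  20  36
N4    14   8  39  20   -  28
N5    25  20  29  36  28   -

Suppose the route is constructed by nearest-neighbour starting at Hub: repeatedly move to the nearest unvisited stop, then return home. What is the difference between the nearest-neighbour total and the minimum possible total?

Excess over optimum: 6 blocks.

Hub: N1=6, N3=11, N4=14, N5=25, N2=33 ⇒ N1
N1: N4=8, N3=17, N5=20, N2=35 ⇒ N4
N4: N3=20, N5=28, N2=39 ⇒ N3
N3: N2=27, N5=36 ⇒ N2
N2: N5=29 ⇒ N5
NN route Hub → N1 → N4 → N3 → N2 → N5 → Hub costs 115.
Optimal: Hub → N1 → N4 → N5 → N2 → N3 → Hub costs 109 (by enumerating all 60 distinct tours).
Excess = 115 − 109 = 6.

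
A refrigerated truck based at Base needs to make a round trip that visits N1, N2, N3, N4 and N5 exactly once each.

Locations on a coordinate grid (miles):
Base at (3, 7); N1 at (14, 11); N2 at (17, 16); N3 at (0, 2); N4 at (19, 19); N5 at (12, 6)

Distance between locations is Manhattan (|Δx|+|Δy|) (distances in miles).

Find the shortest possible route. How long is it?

Shortest round trip = 72 miles.

Base-N1-N2-N3-N4-N5-Base: 15+8+31+36+20+10 = 120
Base-N1-N2-N3-N5-N4-Base: 15+8+31+16+20+28 = 118
Base-N1-N2-N4-N3-N5-Base: 15+8+5+36+16+10 = 90
Base-N1-N2-N4-N5-N3-Base: 15+8+5+20+16+8 = 72
Base-N1-N2-N5-N3-N4-Base: 15+8+15+16+36+28 = 118
Base-N1-N2-N5-N4-N3-Base: 15+8+15+20+36+8 = 102
Base-N1-N3-N2-N4-N5-Base: 15+23+31+5+20+10 = 104
Base-N1-N3-N2-N5-N4-Base: 15+23+31+15+20+28 = 132
Base-N1-N3-N4-N2-N5-Base: 15+23+36+5+15+10 = 104
Base-N1-N3-N4-N5-N2-Base: 15+23+36+20+15+23 = 132
Base-N1-N3-N5-N2-N4-Base: 15+23+16+15+5+28 = 102
Base-N1-N3-N5-N4-N2-Base: 15+23+16+20+5+23 = 102
Base-N1-N4-N2-N3-N5-Base: 15+13+5+31+16+10 = 90
Base-N1-N4-N2-N5-N3-Base: 15+13+5+15+16+8 = 72
… (46 more)
The minimum is 72.
One optimal route: Base → N1 → N2 → N4 → N5 → N3 → Base (or its reverse).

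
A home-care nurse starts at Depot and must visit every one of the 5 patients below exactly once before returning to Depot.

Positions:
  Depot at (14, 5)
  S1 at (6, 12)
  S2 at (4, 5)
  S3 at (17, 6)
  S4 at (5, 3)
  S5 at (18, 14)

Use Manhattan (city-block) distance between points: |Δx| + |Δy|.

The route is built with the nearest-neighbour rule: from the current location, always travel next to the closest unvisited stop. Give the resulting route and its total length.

At Depot the remaining stops are S3 4, S2 10, S4 11, S5 13, S1 15; go to S3.
At S3 the remaining stops are S5 9, S2 14, S4 15, S1 17; go to S5.
At S5 the remaining stops are S1 14, S2 23, S4 24; go to S1.
At S1 the remaining stops are S2 9, S4 10; go to S2.
At S2 the remaining stops are S4 3; go to S4.
Return S4→Depot: 11.
Total = 4 + 9 + 14 + 9 + 3 + 11 = 50.

Nearest-neighbour total = 50; route Depot → S3 → S5 → S1 → S2 → S4 → Depot.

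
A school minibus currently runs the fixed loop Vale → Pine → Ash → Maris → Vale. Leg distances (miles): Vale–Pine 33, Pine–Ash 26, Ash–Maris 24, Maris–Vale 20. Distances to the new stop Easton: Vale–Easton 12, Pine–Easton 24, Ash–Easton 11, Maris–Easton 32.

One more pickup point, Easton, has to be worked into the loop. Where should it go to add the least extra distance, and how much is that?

Insertion cost between consecutive stops i–j is d(i,Easton) + d(Easton,j) − d(i,j):
  between Vale and Pine: 12 + 24 − 33 = 3
  between Pine and Ash: 24 + 11 − 26 = 9
  between Ash and Maris: 11 + 32 − 24 = 19
  between Maris and Vale: 32 + 12 − 20 = 24
Cheapest insertion is between Vale and Pine, adding 3.
New total = 103 + 3 = 106.

Minimum extra distance: 3 miles, inserting Easton between Vale and Pine.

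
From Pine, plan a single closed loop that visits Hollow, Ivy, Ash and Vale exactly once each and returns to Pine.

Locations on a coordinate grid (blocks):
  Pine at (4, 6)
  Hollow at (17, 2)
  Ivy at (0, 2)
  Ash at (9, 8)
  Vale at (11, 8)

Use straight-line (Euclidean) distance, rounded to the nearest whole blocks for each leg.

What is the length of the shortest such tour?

With 4 stops there are 4!/2 = 12 distinct round trips (a route and its reverse cost the same).
Pine-Hollow-Ivy-Ash-Vale-Pine: 14+17+11+2+7 = 51
Pine-Hollow-Ivy-Vale-Ash-Pine: 14+17+13+2+5 = 51
Pine-Hollow-Ash-Ivy-Vale-Pine: 14+10+11+13+7 = 55
Pine-Hollow-Ash-Vale-Ivy-Pine: 14+10+2+13+6 = 45
Pine-Hollow-Vale-Ivy-Ash-Pine: 14+8+13+11+5 = 51
Pine-Hollow-Vale-Ash-Ivy-Pine: 14+8+2+11+6 = 41
Pine-Ivy-Hollow-Ash-Vale-Pine: 6+17+10+2+7 = 42
Pine-Ivy-Hollow-Vale-Ash-Pine: 6+17+8+2+5 = 38
Pine-Ivy-Ash-Hollow-Vale-Pine: 6+11+10+8+7 = 42
Pine-Ivy-Vale-Hollow-Ash-Pine: 6+13+8+10+5 = 42
Pine-Ash-Hollow-Ivy-Vale-Pine: 5+10+17+13+7 = 52
Pine-Ash-Ivy-Hollow-Vale-Pine: 5+11+17+8+7 = 48
The minimum is 38.
One optimal route: Pine → Ivy → Hollow → Vale → Ash → Pine (or its reverse).

Minimum total distance: 38 blocks.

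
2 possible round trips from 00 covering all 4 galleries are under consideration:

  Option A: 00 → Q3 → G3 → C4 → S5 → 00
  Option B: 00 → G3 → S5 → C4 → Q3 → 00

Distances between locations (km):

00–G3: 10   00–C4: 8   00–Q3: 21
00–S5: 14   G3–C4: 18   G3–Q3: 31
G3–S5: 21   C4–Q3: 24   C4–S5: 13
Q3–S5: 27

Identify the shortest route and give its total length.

Option A: 21 + 31 + 18 + 13 + 14 = 97
Option B: 10 + 21 + 13 + 24 + 21 = 89

Shortest is Option B, total 89 km.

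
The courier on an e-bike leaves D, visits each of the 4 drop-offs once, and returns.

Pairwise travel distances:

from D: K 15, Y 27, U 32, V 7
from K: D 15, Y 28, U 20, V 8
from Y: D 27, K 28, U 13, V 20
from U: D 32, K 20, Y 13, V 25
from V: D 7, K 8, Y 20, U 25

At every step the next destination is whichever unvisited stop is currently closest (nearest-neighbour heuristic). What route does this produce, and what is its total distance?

75 along D → V → K → U → Y → D.

From D: distances to unvisited — V=7, K=15, Y=27, U=32. Nearest is V (7).
From V: distances to unvisited — K=8, Y=20, U=25. Nearest is K (8).
From K: distances to unvisited — U=20, Y=28. Nearest is U (20).
From U: distances to unvisited — Y=13. Nearest is Y (13).
Return Y→D: 27.
Total = 7 + 8 + 20 + 13 + 27 = 75.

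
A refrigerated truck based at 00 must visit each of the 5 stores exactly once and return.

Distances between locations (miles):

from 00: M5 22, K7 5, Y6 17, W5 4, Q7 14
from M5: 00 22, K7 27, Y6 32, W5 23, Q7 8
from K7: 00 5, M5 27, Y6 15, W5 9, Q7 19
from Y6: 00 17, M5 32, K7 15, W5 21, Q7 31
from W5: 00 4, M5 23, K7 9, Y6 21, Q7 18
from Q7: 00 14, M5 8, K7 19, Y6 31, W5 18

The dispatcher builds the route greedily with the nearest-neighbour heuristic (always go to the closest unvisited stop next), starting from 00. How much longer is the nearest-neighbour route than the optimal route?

7 miles longer than the optimal tour.

00: W5=4, K7=5, Q7=14, Y6=17, M5=22 ⇒ W5
W5: K7=9, Q7=18, Y6=21, M5=23 ⇒ K7
K7: Y6=15, Q7=19, M5=27 ⇒ Y6
Y6: Q7=31, M5=32 ⇒ Q7
Q7: M5=8 ⇒ M5
NN route 00 → W5 → K7 → Y6 → Q7 → M5 → 00 costs 89.
Optimal: 00 → K7 → Y6 → M5 → Q7 → W5 → 00 costs 82 (by enumerating all 60 distinct tours).
Excess = 89 − 82 = 7.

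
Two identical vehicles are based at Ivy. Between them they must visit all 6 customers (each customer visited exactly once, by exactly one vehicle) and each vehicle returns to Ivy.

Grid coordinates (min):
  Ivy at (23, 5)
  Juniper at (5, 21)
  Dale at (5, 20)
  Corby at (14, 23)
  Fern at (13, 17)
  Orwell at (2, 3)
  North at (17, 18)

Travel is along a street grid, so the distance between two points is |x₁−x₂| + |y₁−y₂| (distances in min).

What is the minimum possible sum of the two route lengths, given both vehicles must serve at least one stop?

Minimum combined distance: 118 min.

Check every non-empty split of the stops between the two vehicles; for each half take its own optimal tour:
  {Juniper} + {Dale, Corby, Fern, Orwell, North}: 68 + 86 = 154
  {Dale} + {Juniper, Corby, Fern, Orwell, North}: 66 + 86 = 152
  {Juniper, Dale} + {Corby, Fern, Orwell, North}: 68 + 82 = 150
  {Corby} + {Juniper, Dale, Fern, Orwell, North}: 54 + 80 = 134
  {Juniper, Corby} + {Dale, Fern, Orwell, North}: 72 + 78 = 150
  {Dale, Corby} + {Juniper, Fern, Orwell, North}: 72 + 80 = 152
  … (31 splits in total)
  {Orwell} + {Juniper, Dale, Corby, Fern, North}: 46 + 72 = 118  ← best
Best: vehicle 1 Ivy → Orwell → Ivy = 46; vehicle 2 Ivy → Fern → Dale → Juniper → Corby → North → Ivy = 72; combined 118.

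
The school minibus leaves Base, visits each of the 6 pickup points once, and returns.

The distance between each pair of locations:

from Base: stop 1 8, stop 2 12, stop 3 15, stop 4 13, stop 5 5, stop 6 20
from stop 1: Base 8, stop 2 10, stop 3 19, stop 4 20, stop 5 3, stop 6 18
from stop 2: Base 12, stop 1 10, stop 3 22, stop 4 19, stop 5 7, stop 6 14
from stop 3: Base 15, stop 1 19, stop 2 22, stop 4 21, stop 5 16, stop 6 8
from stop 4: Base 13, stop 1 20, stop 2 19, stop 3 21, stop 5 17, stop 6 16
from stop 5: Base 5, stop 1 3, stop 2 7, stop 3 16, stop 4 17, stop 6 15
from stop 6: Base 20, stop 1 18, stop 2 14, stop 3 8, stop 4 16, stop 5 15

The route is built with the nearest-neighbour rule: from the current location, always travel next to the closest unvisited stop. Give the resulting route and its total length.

From Base: distances to unvisited — stop 5=5, stop 1=8, stop 2=12, stop 4=13, stop 3=15, stop 6=20. Nearest is stop 5 (5).
From stop 5: distances to unvisited — stop 1=3, stop 2=7, stop 6=15, stop 3=16, stop 4=17. Nearest is stop 1 (3).
From stop 1: distances to unvisited — stop 2=10, stop 6=18, stop 3=19, stop 4=20. Nearest is stop 2 (10).
From stop 2: distances to unvisited — stop 6=14, stop 4=19, stop 3=22. Nearest is stop 6 (14).
From stop 6: distances to unvisited — stop 3=8, stop 4=16. Nearest is stop 3 (8).
From stop 3: distances to unvisited — stop 4=21. Nearest is stop 4 (21).
Return stop 4→Base: 13.
Total = 5 + 3 + 10 + 14 + 8 + 21 + 13 = 74.

Total distance 74 via the nearest-neighbour route Base → stop 5 → stop 1 → stop 2 → stop 6 → stop 3 → stop 4 → Base.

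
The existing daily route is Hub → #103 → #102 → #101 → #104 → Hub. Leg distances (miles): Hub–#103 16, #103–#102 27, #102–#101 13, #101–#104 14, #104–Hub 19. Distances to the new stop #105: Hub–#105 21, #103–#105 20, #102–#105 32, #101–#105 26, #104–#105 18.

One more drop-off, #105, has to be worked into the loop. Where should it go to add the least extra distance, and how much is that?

+20 miles — insert #105 between #104 and Hub.

Insertion cost between consecutive stops i–j is d(i,#105) + d(#105,j) − d(i,j):
  between Hub and #103: 21 + 20 − 16 = 25
  between #103 and #102: 20 + 32 − 27 = 25
  between #102 and #101: 32 + 26 − 13 = 45
  between #101 and #104: 26 + 18 − 14 = 30
  between #104 and Hub: 18 + 21 − 19 = 20
Cheapest insertion is between #104 and Hub, adding 20.
New total = 89 + 20 = 109.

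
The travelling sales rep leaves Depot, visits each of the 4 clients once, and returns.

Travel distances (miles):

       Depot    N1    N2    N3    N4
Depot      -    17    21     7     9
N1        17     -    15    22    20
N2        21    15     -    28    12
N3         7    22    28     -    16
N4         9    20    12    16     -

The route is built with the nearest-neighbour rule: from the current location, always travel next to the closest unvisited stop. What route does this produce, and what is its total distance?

At Depot the remaining stops are N3 7, N4 9, N1 17, N2 21; go to N3.
At N3 the remaining stops are N4 16, N1 22, N2 28; go to N4.
At N4 the remaining stops are N2 12, N1 20; go to N2.
At N2 the remaining stops are N1 15; go to N1.
Return N1→Depot: 17.
Total = 7 + 16 + 12 + 15 + 17 = 67.

Nearest-neighbour total = 67 miles; route Depot → N3 → N4 → N2 → N1 → Depot.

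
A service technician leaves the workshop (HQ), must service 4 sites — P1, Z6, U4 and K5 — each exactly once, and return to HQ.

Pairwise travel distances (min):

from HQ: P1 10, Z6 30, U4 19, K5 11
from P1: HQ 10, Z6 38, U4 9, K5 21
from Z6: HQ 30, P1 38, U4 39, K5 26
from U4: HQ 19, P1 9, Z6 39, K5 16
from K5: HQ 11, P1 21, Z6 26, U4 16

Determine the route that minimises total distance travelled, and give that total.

With 4 stops there are 4!/2 = 12 distinct round trips (a route and its reverse cost the same).
HQ→P1→Z6→U4→K5→HQ: 10+38+39+16+11 = 114
HQ→P1→Z6→K5→U4→HQ: 10+38+26+16+19 = 109
HQ→P1→U4→Z6→K5→HQ: 10+9+39+26+11 = 95
HQ→P1→U4→K5→Z6→HQ: 10+9+16+26+30 = 91
HQ→P1→K5→Z6→U4→HQ: 10+21+26+39+19 = 115
HQ→P1→K5→U4→Z6→HQ: 10+21+16+39+30 = 116
HQ→Z6→P1→U4→K5→HQ: 30+38+9+16+11 = 104
HQ→Z6→P1→K5→U4→HQ: 30+38+21+16+19 = 124
HQ→Z6→U4→P1→K5→HQ: 30+39+9+21+11 = 110
HQ→Z6→K5→P1→U4→HQ: 30+26+21+9+19 = 105
HQ→U4→P1→Z6→K5→HQ: 19+9+38+26+11 = 103
HQ→U4→Z6→P1→K5→HQ: 19+39+38+21+11 = 128
The minimum is 91.
One optimal route: HQ → P1 → U4 → K5 → Z6 → HQ (or its reverse).

Minimum total distance: 91 min.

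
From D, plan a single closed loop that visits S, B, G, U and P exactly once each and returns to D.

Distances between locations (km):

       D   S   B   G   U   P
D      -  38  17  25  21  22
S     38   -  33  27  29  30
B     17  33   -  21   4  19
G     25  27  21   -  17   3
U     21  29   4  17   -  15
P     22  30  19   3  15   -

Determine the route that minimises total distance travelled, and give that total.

102 km — the shortest possible round trip.

With 5 stops there are 5!/2 = 60 distinct round trips (a route and its reverse cost the same).
D→S→B→G→U→P→D: 38+33+21+17+15+22 = 146
D→S→B→G→P→U→D: 38+33+21+3+15+21 = 131
D→S→B→U→G→P→D: 38+33+4+17+3+22 = 117
D→S→B→U→P→G→D: 38+33+4+15+3+25 = 118
D→S→B→P→G→U→D: 38+33+19+3+17+21 = 131
D→S→B→P→U→G→D: 38+33+19+15+17+25 = 147
D→S→G→B→U→P→D: 38+27+21+4+15+22 = 127
D→S→G→B→P→U→D: 38+27+21+19+15+21 = 141
D→S→G→U→B→P→D: 38+27+17+4+19+22 = 127
D→S→G→U→P→B→D: 38+27+17+15+19+17 = 133
D→S→G→P→B→U→D: 38+27+3+19+4+21 = 112
D→S→G→P→U→B→D: 38+27+3+15+4+17 = 104
D→S→U→B→G→P→D: 38+29+4+21+3+22 = 117
D→S→U→B→P→G→D: 38+29+4+19+3+25 = 118
… (46 more)
D→B→U→S→G→P→D: 17+4+29+27+3+22 = 102  ← best
The minimum is 102.
One optimal route: D → B → U → S → G → P → D (or its reverse).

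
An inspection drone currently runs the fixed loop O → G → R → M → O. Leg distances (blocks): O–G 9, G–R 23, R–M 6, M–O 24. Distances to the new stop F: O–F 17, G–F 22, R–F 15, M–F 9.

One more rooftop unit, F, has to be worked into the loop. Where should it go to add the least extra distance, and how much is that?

Insertion cost between consecutive stops i–j is d(i,F) + d(F,j) − d(i,j):
  between O and G: 17 + 22 − 9 = 30
  between G and R: 22 + 15 − 23 = 14
  between R and M: 15 + 9 − 6 = 18
  between M and O: 9 + 17 − 24 = 2
Cheapest insertion is between M and O, adding 2.
New total = 62 + 2 = 64.

Adding 2 blocks by placing F on the M–O leg.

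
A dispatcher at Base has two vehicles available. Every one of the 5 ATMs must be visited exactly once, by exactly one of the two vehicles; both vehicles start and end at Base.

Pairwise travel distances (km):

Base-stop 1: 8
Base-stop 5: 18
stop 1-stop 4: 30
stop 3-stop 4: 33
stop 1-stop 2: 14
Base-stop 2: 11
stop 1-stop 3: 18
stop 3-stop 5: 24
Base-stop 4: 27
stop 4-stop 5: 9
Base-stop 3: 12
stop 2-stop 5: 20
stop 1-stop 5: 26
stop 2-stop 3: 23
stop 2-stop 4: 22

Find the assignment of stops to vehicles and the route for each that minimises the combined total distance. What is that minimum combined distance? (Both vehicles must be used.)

94 km — the smallest possible combined total.

Check every non-empty split of the stops between the two vehicles; for each half take its own optimal tour:
  {stop 1} + {stop 2, stop 3, stop 4, stop 5}: 16 + 78 = 94
  {stop 2} + {stop 1, stop 3, stop 4, stop 5}: 22 + 83 = 105
  {stop 1, stop 2} + {stop 3, stop 4, stop 5}: 33 + 72 = 105
  {stop 3} + {stop 1, stop 2, stop 4, stop 5}: 24 + 71 = 95
  {stop 1, stop 3} + {stop 2, stop 4, stop 5}: 38 + 60 = 98
  {stop 2, stop 3} + {stop 1, stop 4, stop 5}: 46 + 65 = 111
  … (15 splits in total)
Best: vehicle 1 Base → stop 1 → Base = 16; vehicle 2 Base → stop 2 → stop 4 → stop 5 → stop 3 → Base = 78; combined 94.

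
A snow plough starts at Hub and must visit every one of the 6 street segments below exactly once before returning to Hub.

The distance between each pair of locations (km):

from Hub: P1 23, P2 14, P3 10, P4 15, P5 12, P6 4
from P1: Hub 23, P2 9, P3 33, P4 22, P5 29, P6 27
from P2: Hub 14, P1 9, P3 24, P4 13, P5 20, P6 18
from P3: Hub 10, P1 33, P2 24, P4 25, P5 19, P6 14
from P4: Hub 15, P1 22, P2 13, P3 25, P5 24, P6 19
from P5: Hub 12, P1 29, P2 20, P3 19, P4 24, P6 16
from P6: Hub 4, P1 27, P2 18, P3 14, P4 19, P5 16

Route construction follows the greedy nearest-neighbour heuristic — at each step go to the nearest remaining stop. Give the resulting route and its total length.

103 km along Hub → P6 → P3 → P5 → P2 → P1 → P4 → Hub.

Hub → [P6:4 / P3:10 / P5:12 / P2:14 / P4:15 / P1:23] → P6 (4)
P6 → [P3:14 / P5:16 / P2:18 / P4:19 / P1:27] → P3 (14)
P3 → [P5:19 / P2:24 / P4:25 / P1:33] → P5 (19)
P5 → [P2:20 / P4:24 / P1:29] → P2 (20)
P2 → [P1:9 / P4:13] → P1 (9)
P1 → [P4:22] → P4 (22)
Return P4→Hub: 15.
Total = 4 + 14 + 19 + 20 + 9 + 22 + 15 = 103.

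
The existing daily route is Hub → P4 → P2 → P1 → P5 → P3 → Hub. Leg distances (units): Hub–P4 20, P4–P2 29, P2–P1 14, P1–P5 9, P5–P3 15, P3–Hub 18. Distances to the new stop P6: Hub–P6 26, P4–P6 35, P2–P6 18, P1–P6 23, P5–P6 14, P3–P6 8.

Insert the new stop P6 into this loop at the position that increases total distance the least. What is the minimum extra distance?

+7 — insert P6 between P5 and P3.

Insertion cost between consecutive stops i–j is d(i,P6) + d(P6,j) − d(i,j):
  between Hub and P4: 26 + 35 − 20 = 41
  between P4 and P2: 35 + 18 − 29 = 24
  between P2 and P1: 18 + 23 − 14 = 27
  between P1 and P5: 23 + 14 − 9 = 28
  between P5 and P3: 14 + 8 − 15 = 7
  between P3 and Hub: 8 + 26 − 18 = 16
Cheapest insertion is between P5 and P3, adding 7.
New total = 105 + 7 = 112.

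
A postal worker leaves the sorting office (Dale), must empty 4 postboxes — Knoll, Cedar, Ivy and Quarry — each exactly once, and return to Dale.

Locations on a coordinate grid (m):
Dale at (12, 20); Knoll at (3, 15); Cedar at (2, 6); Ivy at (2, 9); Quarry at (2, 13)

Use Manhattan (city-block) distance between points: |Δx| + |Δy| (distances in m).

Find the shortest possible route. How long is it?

48 m — the shortest possible round trip.

There are 12 distinct closed tours to check (reversals are equivalent).
Dale→Knoll→Cedar→Ivy→Quarry→Dale: 14+10+3+4+17 = 48
Dale→Knoll→Cedar→Quarry→Ivy→Dale: 14+10+7+4+21 = 56
Dale→Knoll→Ivy→Cedar→Quarry→Dale: 14+7+3+7+17 = 48
Dale→Knoll→Ivy→Quarry→Cedar→Dale: 14+7+4+7+24 = 56
Dale→Knoll→Quarry→Cedar→Ivy→Dale: 14+3+7+3+21 = 48
Dale→Knoll→Quarry→Ivy→Cedar→Dale: 14+3+4+3+24 = 48
Dale→Cedar→Knoll→Ivy→Quarry→Dale: 24+10+7+4+17 = 62
Dale→Cedar→Knoll→Quarry→Ivy→Dale: 24+10+3+4+21 = 62
Dale→Cedar→Ivy→Knoll→Quarry→Dale: 24+3+7+3+17 = 54
Dale→Cedar→Quarry→Knoll→Ivy→Dale: 24+7+3+7+21 = 62
Dale→Ivy→Knoll→Cedar→Quarry→Dale: 21+7+10+7+17 = 62
Dale→Ivy→Cedar→Knoll→Quarry→Dale: 21+3+10+3+17 = 54
The minimum is 48.
One optimal route: Dale → Knoll → Cedar → Ivy → Quarry → Dale (or its reverse).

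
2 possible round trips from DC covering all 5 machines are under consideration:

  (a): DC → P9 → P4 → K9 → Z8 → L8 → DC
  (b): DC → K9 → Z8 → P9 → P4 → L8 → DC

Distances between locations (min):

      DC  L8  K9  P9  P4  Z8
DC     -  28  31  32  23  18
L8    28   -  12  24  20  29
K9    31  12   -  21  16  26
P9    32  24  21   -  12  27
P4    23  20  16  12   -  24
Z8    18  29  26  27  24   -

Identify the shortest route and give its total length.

143 min — (a) is the shortest.

(a): 32 + 12 + 16 + 26 + 29 + 28 = 143
(b): 31 + 26 + 27 + 12 + 20 + 28 = 144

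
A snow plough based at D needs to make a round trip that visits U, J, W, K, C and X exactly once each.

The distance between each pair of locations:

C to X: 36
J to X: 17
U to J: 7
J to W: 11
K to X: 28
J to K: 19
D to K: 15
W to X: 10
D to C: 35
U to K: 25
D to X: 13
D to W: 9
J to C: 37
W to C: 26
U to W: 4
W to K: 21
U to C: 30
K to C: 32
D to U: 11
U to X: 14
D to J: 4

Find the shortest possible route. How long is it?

There are 360 distinct closed tours to check (reversals are equivalent).
D→U→J→W→K→C→X→D: 11+7+11+21+32+36+13 = 131
D→U→J→W→K→X→C→D: 11+7+11+21+28+36+35 = 149
D→U→J→W→C→K→X→D: 11+7+11+26+32+28+13 = 128
D→U→J→W→C→X→K→D: 11+7+11+26+36+28+15 = 134
D→U→J→W→X→K→C→D: 11+7+11+10+28+32+35 = 134
D→U→J→W→X→C→K→D: 11+7+11+10+36+32+15 = 122
D→U→J→K→W→C→X→D: 11+7+19+21+26+36+13 = 133
D→U→J→K→W→X→C→D: 11+7+19+21+10+36+35 = 139
… (352 more)
D→J→U→W→X→C→K→D: 4+7+4+10+36+32+15 = 108  ← best
The minimum is 108.
One optimal route: D → J → U → W → X → C → K → D (or its reverse).

Shortest round trip = 108.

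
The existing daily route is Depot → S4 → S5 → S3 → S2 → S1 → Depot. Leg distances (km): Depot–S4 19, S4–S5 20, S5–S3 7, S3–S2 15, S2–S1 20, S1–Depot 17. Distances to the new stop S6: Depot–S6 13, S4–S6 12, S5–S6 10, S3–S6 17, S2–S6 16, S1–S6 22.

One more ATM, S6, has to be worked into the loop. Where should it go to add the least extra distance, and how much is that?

Adding 2 km by placing S6 on the S4–S5 leg.

Insertion cost between consecutive stops i–j is d(i,S6) + d(S6,j) − d(i,j):
  between Depot and S4: 13 + 12 − 19 = 6
  between S4 and S5: 12 + 10 − 20 = 2
  between S5 and S3: 10 + 17 − 7 = 20
  between S3 and S2: 17 + 16 − 15 = 18
  between S2 and S1: 16 + 22 − 20 = 18
  between S1 and Depot: 22 + 13 − 17 = 18
Cheapest insertion is between S4 and S5, adding 2.
New total = 98 + 2 = 100.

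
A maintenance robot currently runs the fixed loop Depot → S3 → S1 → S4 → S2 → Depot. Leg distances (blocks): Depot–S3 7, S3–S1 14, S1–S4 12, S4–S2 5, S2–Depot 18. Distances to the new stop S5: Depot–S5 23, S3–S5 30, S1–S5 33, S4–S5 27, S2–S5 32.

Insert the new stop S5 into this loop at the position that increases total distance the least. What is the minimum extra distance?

Insertion cost between consecutive stops i–j is d(i,S5) + d(S5,j) − d(i,j):
  between Depot and S3: 23 + 30 − 7 = 46
  between S3 and S1: 30 + 33 − 14 = 49
  between S1 and S4: 33 + 27 − 12 = 48
  between S4 and S2: 27 + 32 − 5 = 54
  between S2 and Depot: 32 + 23 − 18 = 37
Cheapest insertion is between S2 and Depot, adding 37.
New total = 56 + 37 = 93.

Adding 37 blocks by placing S5 on the S2–Depot leg.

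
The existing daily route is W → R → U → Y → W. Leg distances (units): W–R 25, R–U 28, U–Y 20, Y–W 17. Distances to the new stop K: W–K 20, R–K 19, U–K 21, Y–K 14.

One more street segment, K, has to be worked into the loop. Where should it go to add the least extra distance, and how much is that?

Adding 12 by placing K on the R–U leg.

Insertion cost between consecutive stops i–j is d(i,K) + d(K,j) − d(i,j):
  between W and R: 20 + 19 − 25 = 14
  between R and U: 19 + 21 − 28 = 12
  between U and Y: 21 + 14 − 20 = 15
  between Y and W: 14 + 20 − 17 = 17
Cheapest insertion is between R and U, adding 12.
New total = 90 + 12 = 102.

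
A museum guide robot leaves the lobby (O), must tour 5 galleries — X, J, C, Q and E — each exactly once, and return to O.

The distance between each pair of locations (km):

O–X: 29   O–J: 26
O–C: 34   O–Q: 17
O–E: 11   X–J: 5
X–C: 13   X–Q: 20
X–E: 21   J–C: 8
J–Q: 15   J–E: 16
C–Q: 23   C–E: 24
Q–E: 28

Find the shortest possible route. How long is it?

There are 60 distinct closed tours to check (reversals are equivalent).
O → X → J → C → Q → E → O: 29+5+8+23+28+11 = 104
O → X → J → C → E → Q → O: 29+5+8+24+28+17 = 111
O → X → J → Q → C → E → O: 29+5+15+23+24+11 = 107
O → X → J → Q → E → C → O: 29+5+15+28+24+34 = 135
O → X → J → E → C → Q → O: 29+5+16+24+23+17 = 114
O → X → J → E → Q → C → O: 29+5+16+28+23+34 = 135
O → X → C → J → Q → E → O: 29+13+8+15+28+11 = 104
O → X → C → J → E → Q → O: 29+13+8+16+28+17 = 111
O → X → C → Q → J → E → O: 29+13+23+15+16+11 = 107
O → X → C → Q → E → J → O: 29+13+23+28+16+26 = 135
O → X → C → E → J → Q → O: 29+13+24+16+15+17 = 114
O → X → C → E → Q → J → O: 29+13+24+28+15+26 = 135
O → X → Q → J → C → E → O: 29+20+15+8+24+11 = 107
O → X → Q → J → E → C → O: 29+20+15+16+24+34 = 138
… (46 more)
O → Q → X → J → C → E → O: 17+20+5+8+24+11 = 85  ← best
The minimum is 85.
One optimal route: O → Q → X → J → C → E → O (or its reverse).

Minimum total distance: 85 km.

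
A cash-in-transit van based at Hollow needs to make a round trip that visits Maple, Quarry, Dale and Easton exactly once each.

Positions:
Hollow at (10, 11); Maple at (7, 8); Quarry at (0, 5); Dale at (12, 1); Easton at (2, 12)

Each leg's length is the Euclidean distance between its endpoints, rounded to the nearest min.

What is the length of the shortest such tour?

Hollow-Maple-Quarry-Dale-Easton-Hollow: 4+8+13+15+8 = 48
Hollow-Maple-Quarry-Easton-Dale-Hollow: 4+8+7+15+10 = 44
Hollow-Maple-Dale-Quarry-Easton-Hollow: 4+9+13+7+8 = 41
Hollow-Maple-Dale-Easton-Quarry-Hollow: 4+9+15+7+12 = 47
Hollow-Maple-Easton-Quarry-Dale-Hollow: 4+6+7+13+10 = 40
Hollow-Maple-Easton-Dale-Quarry-Hollow: 4+6+15+13+12 = 50
Hollow-Quarry-Maple-Dale-Easton-Hollow: 12+8+9+15+8 = 52
Hollow-Quarry-Maple-Easton-Dale-Hollow: 12+8+6+15+10 = 51
Hollow-Quarry-Dale-Maple-Easton-Hollow: 12+13+9+6+8 = 48
Hollow-Quarry-Easton-Maple-Dale-Hollow: 12+7+6+9+10 = 44
Hollow-Dale-Maple-Quarry-Easton-Hollow: 10+9+8+7+8 = 42
Hollow-Dale-Quarry-Maple-Easton-Hollow: 10+13+8+6+8 = 45
The minimum is 40.
One optimal route: Hollow → Maple → Easton → Quarry → Dale → Hollow (or its reverse).

Minimum total distance: 40 min.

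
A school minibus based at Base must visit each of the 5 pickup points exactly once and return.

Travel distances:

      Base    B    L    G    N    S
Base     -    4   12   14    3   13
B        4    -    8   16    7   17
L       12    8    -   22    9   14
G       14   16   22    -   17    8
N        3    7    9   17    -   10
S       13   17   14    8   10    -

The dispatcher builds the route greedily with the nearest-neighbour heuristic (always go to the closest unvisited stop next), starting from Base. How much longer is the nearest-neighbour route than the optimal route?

Base: N=3, B=4, L=12, S=13, G=14 ⇒ N
N: B=7, L=9, S=10, G=17 ⇒ B
B: L=8, G=16, S=17 ⇒ L
L: S=14, G=22 ⇒ S
S: G=8 ⇒ G
NN route Base → N → B → L → S → G → Base costs 54.
Optimal: Base → B → L → N → S → G → Base costs 53 (by enumerating all 60 distinct tours).
Excess = 54 − 53 = 1.

1 longer than the optimal tour.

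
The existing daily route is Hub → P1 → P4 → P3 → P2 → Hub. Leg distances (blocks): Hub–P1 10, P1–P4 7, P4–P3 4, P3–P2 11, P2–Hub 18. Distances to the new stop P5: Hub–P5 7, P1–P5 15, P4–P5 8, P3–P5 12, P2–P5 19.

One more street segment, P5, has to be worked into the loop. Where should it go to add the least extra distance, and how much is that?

Insertion cost between consecutive stops i–j is d(i,P5) + d(P5,j) − d(i,j):
  between Hub and P1: 7 + 15 − 10 = 12
  between P1 and P4: 15 + 8 − 7 = 16
  between P4 and P3: 8 + 12 − 4 = 16
  between P3 and P2: 12 + 19 − 11 = 20
  between P2 and Hub: 19 + 7 − 18 = 8
Cheapest insertion is between P2 and Hub, adding 8.
New total = 50 + 8 = 58.

Adding 8 blocks by placing P5 on the P2–Hub leg.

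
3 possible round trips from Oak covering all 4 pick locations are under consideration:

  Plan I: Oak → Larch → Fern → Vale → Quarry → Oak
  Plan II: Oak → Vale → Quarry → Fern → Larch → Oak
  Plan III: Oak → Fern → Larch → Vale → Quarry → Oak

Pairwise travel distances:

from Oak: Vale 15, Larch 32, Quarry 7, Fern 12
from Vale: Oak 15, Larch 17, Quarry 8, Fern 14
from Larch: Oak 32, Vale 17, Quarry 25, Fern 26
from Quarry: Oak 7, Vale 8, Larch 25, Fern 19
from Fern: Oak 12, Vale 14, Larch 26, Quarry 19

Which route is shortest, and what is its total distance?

Shortest is Plan III, total 70.

Plan I: 32 + 26 + 14 + 8 + 7 = 87
Plan II: 15 + 8 + 19 + 26 + 32 = 100
Plan III: 12 + 26 + 17 + 8 + 7 = 70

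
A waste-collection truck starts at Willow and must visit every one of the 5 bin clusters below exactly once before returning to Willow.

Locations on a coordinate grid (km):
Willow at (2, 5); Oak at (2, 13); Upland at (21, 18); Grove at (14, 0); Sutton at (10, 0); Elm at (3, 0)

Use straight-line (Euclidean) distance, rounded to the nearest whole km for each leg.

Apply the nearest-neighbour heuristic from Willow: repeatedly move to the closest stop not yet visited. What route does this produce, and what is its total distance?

At Willow the remaining stops are Elm 5, Oak 8, Sutton 9, Grove 13, Upland 23; go to Elm.
At Elm the remaining stops are Sutton 7, Grove 11, Oak 13, Upland 25; go to Sutton.
At Sutton the remaining stops are Grove 4, Oak 15, Upland 21; go to Grove.
At Grove the remaining stops are Oak 18, Upland 19; go to Oak.
At Oak the remaining stops are Upland 20; go to Upland.
Return Upland→Willow: 23.
Total = 5 + 7 + 4 + 18 + 20 + 23 = 77.

Nearest-neighbour total = 77 km; route Willow → Elm → Sutton → Grove → Oak → Upland → Willow.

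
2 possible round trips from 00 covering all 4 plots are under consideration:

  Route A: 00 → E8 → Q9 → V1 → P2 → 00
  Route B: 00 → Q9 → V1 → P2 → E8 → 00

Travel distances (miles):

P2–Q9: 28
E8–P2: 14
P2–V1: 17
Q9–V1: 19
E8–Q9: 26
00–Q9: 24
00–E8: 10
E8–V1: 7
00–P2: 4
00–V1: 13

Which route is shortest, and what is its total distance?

Route A: 10 + 26 + 19 + 17 + 4 = 76
Route B: 24 + 19 + 17 + 14 + 10 = 84

Shortest is Route A, total 76 miles.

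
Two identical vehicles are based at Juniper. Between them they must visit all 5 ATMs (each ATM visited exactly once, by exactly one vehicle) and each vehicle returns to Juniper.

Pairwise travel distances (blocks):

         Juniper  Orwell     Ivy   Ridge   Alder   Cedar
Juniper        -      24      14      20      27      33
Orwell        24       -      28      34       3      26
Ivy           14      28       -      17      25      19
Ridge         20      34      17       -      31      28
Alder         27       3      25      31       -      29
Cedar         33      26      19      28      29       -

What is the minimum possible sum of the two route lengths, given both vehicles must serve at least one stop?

Check every non-empty split of the stops between the two vehicles; for each half take its own optimal tour:
  {Orwell} + {Ivy, Ridge, Alder, Cedar}: 48 + 112 = 160
  {Ivy} + {Orwell, Ridge, Alder, Cedar}: 28 + 104 = 132
  {Orwell, Ivy} + {Ridge, Alder, Cedar}: 66 + 104 = 170
  {Ridge} + {Orwell, Ivy, Alder, Cedar}: 40 + 89 = 129
  {Orwell, Ridge} + {Ivy, Alder, Cedar}: 78 + 89 = 167
  {Ivy, Ridge} + {Orwell, Alder, Cedar}: 51 + 89 = 140
  … (15 splits in total)
Best: vehicle 1 Juniper → Ridge → Juniper = 40; vehicle 2 Juniper → Orwell → Alder → Cedar → Ivy → Juniper = 89; combined 129.

Minimum combined distance: 129 blocks.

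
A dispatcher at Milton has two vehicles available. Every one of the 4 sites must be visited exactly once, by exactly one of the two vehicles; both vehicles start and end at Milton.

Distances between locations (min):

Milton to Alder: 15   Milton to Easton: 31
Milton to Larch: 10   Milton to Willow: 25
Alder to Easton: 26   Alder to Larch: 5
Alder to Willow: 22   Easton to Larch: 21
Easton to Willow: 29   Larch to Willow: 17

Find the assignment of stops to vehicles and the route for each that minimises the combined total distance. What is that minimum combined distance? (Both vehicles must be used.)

Minimum combined distance: 115 min.

Check every non-empty split of the stops between the two vehicles; for each half take its own optimal tour:
  {Alder} + {Easton, Larch, Willow}: 30 + 85 = 115
  {Easton} + {Alder, Larch, Willow}: 62 + 62 = 124
  {Alder, Easton} + {Larch, Willow}: 72 + 52 = 124
  {Larch} + {Alder, Easton, Willow}: 20 + 95 = 115
  {Alder, Larch} + {Easton, Willow}: 30 + 85 = 115
  {Easton, Larch} + {Alder, Willow}: 62 + 62 = 124
  … (7 splits in total)
Best: vehicle 1 Milton → Alder → Milton = 30; vehicle 2 Milton → Larch → Easton → Willow → Milton = 85; combined 115.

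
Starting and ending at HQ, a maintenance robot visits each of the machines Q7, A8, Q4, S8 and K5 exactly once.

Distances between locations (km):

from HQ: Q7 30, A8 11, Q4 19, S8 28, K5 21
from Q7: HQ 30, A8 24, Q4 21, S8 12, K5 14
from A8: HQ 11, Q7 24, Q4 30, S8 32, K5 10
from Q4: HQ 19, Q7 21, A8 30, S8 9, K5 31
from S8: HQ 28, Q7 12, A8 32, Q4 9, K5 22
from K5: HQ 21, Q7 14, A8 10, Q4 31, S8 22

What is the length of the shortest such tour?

Shortest round trip = 75 km.

There are 60 distinct closed tours to check (reversals are equivalent).
HQ → Q7 → A8 → Q4 → S8 → K5 → HQ: 30+24+30+9+22+21 = 136
HQ → Q7 → A8 → Q4 → K5 → S8 → HQ: 30+24+30+31+22+28 = 165
HQ → Q7 → A8 → S8 → Q4 → K5 → HQ: 30+24+32+9+31+21 = 147
HQ → Q7 → A8 → S8 → K5 → Q4 → HQ: 30+24+32+22+31+19 = 158
HQ → Q7 → A8 → K5 → Q4 → S8 → HQ: 30+24+10+31+9+28 = 132
HQ → Q7 → A8 → K5 → S8 → Q4 → HQ: 30+24+10+22+9+19 = 114
HQ → Q7 → Q4 → A8 → S8 → K5 → HQ: 30+21+30+32+22+21 = 156
HQ → Q7 → Q4 → A8 → K5 → S8 → HQ: 30+21+30+10+22+28 = 141
HQ → Q7 → Q4 → S8 → A8 → K5 → HQ: 30+21+9+32+10+21 = 123
HQ → Q7 → Q4 → S8 → K5 → A8 → HQ: 30+21+9+22+10+11 = 103
HQ → Q7 → Q4 → K5 → A8 → S8 → HQ: 30+21+31+10+32+28 = 152
HQ → Q7 → Q4 → K5 → S8 → A8 → HQ: 30+21+31+22+32+11 = 147
HQ → Q7 → S8 → A8 → Q4 → K5 → HQ: 30+12+32+30+31+21 = 156
HQ → Q7 → S8 → A8 → K5 → Q4 → HQ: 30+12+32+10+31+19 = 134
… (46 more)
HQ → A8 → K5 → Q7 → S8 → Q4 → HQ: 11+10+14+12+9+19 = 75  ← best
The minimum is 75.
One optimal route: HQ → A8 → K5 → Q7 → S8 → Q4 → HQ (or its reverse).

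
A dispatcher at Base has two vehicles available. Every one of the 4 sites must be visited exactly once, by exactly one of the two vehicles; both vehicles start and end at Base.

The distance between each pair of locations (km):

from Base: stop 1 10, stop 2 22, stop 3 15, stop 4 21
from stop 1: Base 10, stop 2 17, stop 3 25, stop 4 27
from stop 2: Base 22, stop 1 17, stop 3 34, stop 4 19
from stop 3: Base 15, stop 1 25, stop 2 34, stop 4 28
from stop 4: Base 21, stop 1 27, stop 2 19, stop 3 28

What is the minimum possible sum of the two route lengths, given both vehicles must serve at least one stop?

Try each way of splitting the stops between the two vehicles (each non-empty) and, for each split, find the best tour for each vehicle:
  {stop 1} + {stop 2, stop 3, stop 4}: 20 + 84 = 104
  {stop 2} + {stop 1, stop 3, stop 4}: 44 + 80 = 124
  {stop 1, stop 2} + {stop 3, stop 4}: 49 + 64 = 113
  {stop 3} + {stop 1, stop 2, stop 4}: 30 + 67 = 97
  {stop 1, stop 3} + {stop 2, stop 4}: 50 + 62 = 112
  {stop 2, stop 3} + {stop 1, stop 4}: 71 + 58 = 129
  … (7 splits in total)
Best: vehicle 1 Base → stop 3 → Base = 30; vehicle 2 Base → stop 1 → stop 2 → stop 4 → Base = 67; combined 97.

Minimum combined distance: 97 km.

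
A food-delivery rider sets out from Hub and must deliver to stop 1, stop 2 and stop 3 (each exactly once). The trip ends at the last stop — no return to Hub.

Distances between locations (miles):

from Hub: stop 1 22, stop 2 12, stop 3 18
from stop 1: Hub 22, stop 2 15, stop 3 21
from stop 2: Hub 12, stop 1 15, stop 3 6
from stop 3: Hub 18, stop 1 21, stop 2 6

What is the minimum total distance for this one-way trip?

There are 3! = 6 possible orderings.
Hub - stop 1 - stop 2 - stop 3: 22+15+6 = 43
Hub - stop 1 - stop 3 - stop 2: 22+21+6 = 49
Hub - stop 2 - stop 1 - stop 3: 12+15+21 = 48
Hub - stop 2 - stop 3 - stop 1: 12+6+21 = 39
Hub - stop 3 - stop 1 - stop 2: 18+21+15 = 54
Hub - stop 3 - stop 2 - stop 1: 18+6+15 = 39
The minimum is 39.
One shortest path: Hub → stop 2 → stop 3 → stop 1.

Shortest open route: 39 miles.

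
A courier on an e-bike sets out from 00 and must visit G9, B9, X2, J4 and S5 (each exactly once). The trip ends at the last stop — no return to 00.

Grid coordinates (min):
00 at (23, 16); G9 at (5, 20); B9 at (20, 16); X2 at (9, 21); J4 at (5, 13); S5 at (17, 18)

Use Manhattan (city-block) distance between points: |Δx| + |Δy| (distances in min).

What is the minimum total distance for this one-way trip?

Shortest open route: 31 min.

There are 5! = 120 possible orderings.
00 - G9 - B9 - X2 - J4 - S5: 22+19+16+12+17 = 86
00 - G9 - B9 - X2 - S5 - J4: 22+19+16+11+17 = 85
00 - G9 - B9 - J4 - X2 - S5: 22+19+18+12+11 = 82
00 - G9 - B9 - J4 - S5 - X2: 22+19+18+17+11 = 87
00 - G9 - B9 - S5 - X2 - J4: 22+19+5+11+12 = 69
00 - G9 - B9 - S5 - J4 - X2: 22+19+5+17+12 = 75
00 - G9 - X2 - B9 - J4 - S5: 22+5+16+18+17 = 78
00 - G9 - X2 - B9 - S5 - J4: 22+5+16+5+17 = 65
00 - G9 - X2 - J4 - B9 - S5: 22+5+12+18+5 = 62
00 - G9 - X2 - J4 - S5 - B9: 22+5+12+17+5 = 61
00 - G9 - X2 - S5 - B9 - J4: 22+5+11+5+18 = 61
00 - G9 - X2 - S5 - J4 - B9: 22+5+11+17+18 = 73
00 - G9 - J4 - B9 - X2 - S5: 22+7+18+16+11 = 74
00 - G9 - J4 - B9 - S5 - X2: 22+7+18+5+11 = 63
… (106 more)
00 - B9 - S5 - X2 - G9 - J4: 3+5+11+5+7 = 31  ← best
The minimum is 31.
One shortest path: 00 → B9 → S5 → X2 → G9 → J4.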